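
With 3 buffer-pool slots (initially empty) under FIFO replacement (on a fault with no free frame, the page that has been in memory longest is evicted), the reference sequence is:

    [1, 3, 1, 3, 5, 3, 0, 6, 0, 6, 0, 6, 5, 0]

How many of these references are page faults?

5

1 → miss, frames (1)
3 → miss, frames (1 3)
1 → hit
3 → hit
5 → miss, frames (1 3 5)
3 → hit
0 → miss, evict 1, frames (3 5 0)
6 → miss, evict 3, frames (5 0 6)
0 → hit
6 → hit
0 → hit
6 → hit
5 → hit
0 → hit
Page faults: 5.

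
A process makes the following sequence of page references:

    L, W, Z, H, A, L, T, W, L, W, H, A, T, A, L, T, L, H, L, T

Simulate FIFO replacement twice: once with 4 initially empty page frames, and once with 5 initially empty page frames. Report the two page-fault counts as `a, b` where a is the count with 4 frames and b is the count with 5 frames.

4 frames: F F F F F F F F . . F F . . F F . . . . → 12 faults.
5 frames: F F F F F . F . F F . . . . . . . . . . → 8 faults.
8 < 12: adding a frame reduced faults, as is typical.

12, 8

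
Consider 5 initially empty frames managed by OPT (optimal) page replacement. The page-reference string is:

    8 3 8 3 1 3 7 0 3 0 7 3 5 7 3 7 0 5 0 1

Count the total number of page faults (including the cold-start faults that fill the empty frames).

6

8 → fault, frames (8)
3 → fault, frames (8 3)
8 → hit
3 → hit
1 → fault, frames (8 3 1)
3 → hit
7 → fault, frames (8 3 1 7)
0 → fault, frames (8 3 1 7 0)
3 → hit
0 → hit
7 → hit
3 → hit
5 → fault, evict 8, frames (3 1 7 0 5)
7 → hit
3 → hit
7 → hit
0 → hit
5 → hit
0 → hit
1 → hit
Page faults: 6.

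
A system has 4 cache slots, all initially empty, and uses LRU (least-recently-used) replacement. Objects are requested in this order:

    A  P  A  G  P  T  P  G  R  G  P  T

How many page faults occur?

5

A -> fault, frames {A}
P -> fault, frames {A,P}
A -> hit
G -> fault, frames {P,A,G}
P -> hit
T -> fault, frames {A,G,P,T}
P -> hit
G -> hit
R -> fault, evict A, frames {T,P,G,R}
G -> hit
P -> hit
T -> hit
Page faults: 5.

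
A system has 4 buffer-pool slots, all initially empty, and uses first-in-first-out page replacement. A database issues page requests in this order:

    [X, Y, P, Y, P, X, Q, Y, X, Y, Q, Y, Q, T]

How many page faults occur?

X → fault, frames (X)
Y → fault, frames (X Y)
P → fault, frames (X Y P)
Y → hit
P → hit
X → hit
Q → fault, frames (X Y P Q)
Y → hit
X → hit
Y → hit
Q → hit
Y → hit
Q → hit
T → fault, evict X, frames (Y P Q T)
Page faults: 5.

5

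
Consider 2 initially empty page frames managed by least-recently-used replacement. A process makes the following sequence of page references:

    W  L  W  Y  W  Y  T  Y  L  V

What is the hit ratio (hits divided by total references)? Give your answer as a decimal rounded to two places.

0.40

W -> fault, frames {W}
L -> fault, frames {W,L}
W -> hit
Y -> fault, evict L, frames {W,Y}
W -> hit
Y -> hit
T -> fault, evict W, frames {Y,T}
Y -> hit
L -> fault, evict T, frames {Y,L}
V -> fault, evict Y, frames {L,V}
Hits: 4 of 10 references → 4/10 = 0.4000.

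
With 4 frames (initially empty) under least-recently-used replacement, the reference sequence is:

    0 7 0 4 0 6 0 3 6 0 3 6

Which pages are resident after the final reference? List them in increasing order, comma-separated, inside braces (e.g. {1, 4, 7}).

{0, 3, 4, 6}

0 → fault, frames {0}
7 → fault, frames {0,7}
0 → hit
4 → fault, frames {7,0,4}
0 → hit
6 → fault, frames {7,4,0,6}
0 → hit
3 → fault, evict 7, frames {4,6,0,3}
6 → hit
0 → hit
3 → hit
6 → hit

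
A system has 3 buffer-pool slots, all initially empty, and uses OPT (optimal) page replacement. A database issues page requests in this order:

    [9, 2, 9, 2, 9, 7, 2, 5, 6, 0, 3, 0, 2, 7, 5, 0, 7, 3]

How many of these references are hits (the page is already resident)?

8

9: fault, frames [9]
2: fault, frames [9, 2]
9: hit
2: hit
9: hit
7: fault, frames [9, 2, 7]
2: hit
5: fault, evict 9, frames [2, 7, 5]
6: fault, evict 5, frames [2, 7, 6]
0: fault, evict 6, frames [2, 7, 0]
3: fault, evict 7, frames [2, 0, 3]
0: hit
2: hit
7: fault, evict 2, frames [0, 3, 7]
5: fault, evict 3, frames [0, 7, 5]
0: hit
7: hit
3: fault, evict 5, frames [0, 7, 3]
Hits: 8.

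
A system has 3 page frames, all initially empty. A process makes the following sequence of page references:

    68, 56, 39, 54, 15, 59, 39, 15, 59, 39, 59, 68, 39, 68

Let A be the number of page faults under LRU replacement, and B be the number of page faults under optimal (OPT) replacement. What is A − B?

1

Under LRU: F F F F F F F . . . . F . . → 8 faults.
Under OPT: F F F F F F . . . . . F . . → 7 faults.
A − B = 8 − 7 = 1.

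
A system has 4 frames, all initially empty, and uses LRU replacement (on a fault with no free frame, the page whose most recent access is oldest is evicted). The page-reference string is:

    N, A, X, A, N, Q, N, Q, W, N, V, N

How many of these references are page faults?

N → miss, frames [N]
A → miss, frames [N, A]
X → miss, frames [N, A, X]
A → hit
N → hit
Q → miss, frames [X, A, N, Q]
N → hit
Q → hit
W → miss, evict X, frames [A, N, Q, W]
N → hit
V → miss, evict A, frames [Q, W, N, V]
N → hit
Page faults: 6.

6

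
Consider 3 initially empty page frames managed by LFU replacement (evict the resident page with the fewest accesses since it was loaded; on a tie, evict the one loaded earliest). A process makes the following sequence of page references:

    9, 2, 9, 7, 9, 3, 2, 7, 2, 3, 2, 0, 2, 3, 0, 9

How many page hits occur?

6

9: miss, frames [9]
2: miss, frames [9, 2]
9: hit
7: miss, frames [9, 2, 7]
9: hit
3: miss, evict 2, frames [9, 7, 3]
2: miss, evict 7, frames [9, 3, 2]
7: miss, evict 3, frames [9, 2, 7]
2: hit
3: miss, evict 7, frames [9, 2, 3]
2: hit
0: miss, evict 3, frames [9, 2, 0]
2: hit
3: miss, evict 0, frames [9, 2, 3]
0: miss, evict 3, frames [9, 2, 0]
9: hit
Hits: 6.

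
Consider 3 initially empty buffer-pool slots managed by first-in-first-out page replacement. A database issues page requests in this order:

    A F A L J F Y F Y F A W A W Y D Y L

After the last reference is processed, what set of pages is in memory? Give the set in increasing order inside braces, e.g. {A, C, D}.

A: fault, frames [A]
F: fault, frames [A, F]
A: hit
L: fault, frames [A, F, L]
J: fault, evict A, frames [F, L, J]
F: hit
Y: fault, evict F, frames [L, J, Y]
F: fault, evict L, frames [J, Y, F]
Y: hit
F: hit
A: fault, evict J, frames [Y, F, A]
W: fault, evict Y, frames [F, A, W]
A: hit
W: hit
Y: fault, evict F, frames [A, W, Y]
D: fault, evict A, frames [W, Y, D]
Y: hit
L: fault, evict W, frames [Y, D, L]

{D, L, Y}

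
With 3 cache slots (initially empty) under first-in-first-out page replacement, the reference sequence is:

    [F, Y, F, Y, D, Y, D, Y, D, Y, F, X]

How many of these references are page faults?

4

F → fault, frames {F}
Y → fault, frames {F,Y}
F → hit
Y → hit
D → fault, frames {F,Y,D}
Y → hit
D → hit
Y → hit
D → hit
Y → hit
F → hit
X → fault, evict F, frames {Y,D,X}
Page faults: 4.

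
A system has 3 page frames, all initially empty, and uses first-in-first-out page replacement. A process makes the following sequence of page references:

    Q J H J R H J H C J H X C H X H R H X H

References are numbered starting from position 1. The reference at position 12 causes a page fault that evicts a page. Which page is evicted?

pos 1: Q -> fault, frames (Q)
pos 2: J -> fault, frames (Q J)
pos 3: H -> fault, frames (Q J H)
pos 4: J -> hit
pos 5: R -> fault, evict Q, frames (J H R)
pos 6: H -> hit
pos 7: J -> hit
pos 8: H -> hit
pos 9: C -> fault, evict J, frames (H R C)
pos 10: J -> fault, evict H, frames (R C J)
pos 11: H -> fault, evict R, frames (C J H)
pos 12: X -> fault, evict C, frames (J H X)
At position 12, page C is evicted.

C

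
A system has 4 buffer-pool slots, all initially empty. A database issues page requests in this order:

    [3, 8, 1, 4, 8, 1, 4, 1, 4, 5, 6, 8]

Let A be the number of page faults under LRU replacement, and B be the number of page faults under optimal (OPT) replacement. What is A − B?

Under LRU: F F F F . . . . . F F F → 7 faults.
Under OPT: F F F F . . . . . F F . → 6 faults.
A − B = 7 − 6 = 1.

1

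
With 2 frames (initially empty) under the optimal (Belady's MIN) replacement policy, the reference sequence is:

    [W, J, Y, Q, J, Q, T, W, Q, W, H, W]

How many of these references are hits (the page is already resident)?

W: miss, frames (W)
J: miss, frames (W J)
Y: miss, evict W, frames (J Y)
Q: miss, evict Y, frames (J Q)
J: hit
Q: hit
T: miss, evict J, frames (Q T)
W: miss, evict T, frames (Q W)
Q: hit
W: hit
H: miss, evict Q, frames (W H)
W: hit
Hits: 5.

5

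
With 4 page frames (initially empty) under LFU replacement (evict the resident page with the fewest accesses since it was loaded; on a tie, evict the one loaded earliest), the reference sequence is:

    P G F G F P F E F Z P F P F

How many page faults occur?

P → miss, frames [P]
G → miss, frames [P, G]
F → miss, frames [P, G, F]
G → hit
F → hit
P → hit
F → hit
E → miss, frames [P, G, F, E]
F → hit
Z → miss, evict E, frames [P, G, F, Z]
P → hit
F → hit
P → hit
F → hit
Page faults: 5.

5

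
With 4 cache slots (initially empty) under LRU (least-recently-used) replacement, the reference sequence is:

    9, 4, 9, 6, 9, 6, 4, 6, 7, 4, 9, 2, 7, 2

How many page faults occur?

9 → fault, frames {9}
4 → fault, frames {9,4}
9 → hit
6 → fault, frames {4,9,6}
9 → hit
6 → hit
4 → hit
6 → hit
7 → fault, frames {9,4,6,7}
4 → hit
9 → hit
2 → fault, evict 6, frames {7,4,9,2}
7 → hit
2 → hit
Page faults: 5.

5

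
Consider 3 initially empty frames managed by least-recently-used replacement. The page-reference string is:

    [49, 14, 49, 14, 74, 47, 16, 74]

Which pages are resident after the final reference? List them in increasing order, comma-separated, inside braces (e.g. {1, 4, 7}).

{16, 47, 74}

49: fault, frames (49)
14: fault, frames (49 14)
49: hit
14: hit
74: fault, frames (49 14 74)
47: fault, evict 49, frames (14 74 47)
16: fault, evict 14, frames (74 47 16)
74: hit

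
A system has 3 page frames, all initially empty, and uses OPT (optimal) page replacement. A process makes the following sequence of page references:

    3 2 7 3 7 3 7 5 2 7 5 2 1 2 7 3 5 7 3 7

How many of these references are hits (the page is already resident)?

3 -> fault, frames (3)
2 -> fault, frames (3 2)
7 -> fault, frames (3 2 7)
3 -> hit
7 -> hit
3 -> hit
7 -> hit
5 -> fault, evict 3, frames (2 7 5)
2 -> hit
7 -> hit
5 -> hit
2 -> hit
1 -> fault, evict 5, frames (2 7 1)
2 -> hit
7 -> hit
3 -> fault, evict 1, frames (2 7 3)
5 -> fault, evict 2, frames (7 3 5)
7 -> hit
3 -> hit
7 -> hit
Hits: 13.

13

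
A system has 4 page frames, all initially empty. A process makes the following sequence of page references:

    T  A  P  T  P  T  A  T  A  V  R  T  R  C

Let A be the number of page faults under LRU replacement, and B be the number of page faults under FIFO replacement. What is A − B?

Under LRU: F F F . . . . . . F F . . F → 6 faults.
Under FIFO: F F F . . . . . . F F F . F → 7 faults.
A − B = 6 − 7 = -1.

-1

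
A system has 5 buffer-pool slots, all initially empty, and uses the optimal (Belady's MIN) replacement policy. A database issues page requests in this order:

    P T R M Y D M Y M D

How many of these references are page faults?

P → fault, frames {P}
T → fault, frames {P,T}
R → fault, frames {P,T,R}
M → fault, frames {P,T,R,M}
Y → fault, frames {P,T,R,M,Y}
D → fault, evict R, frames {P,T,M,Y,D}
M → hit
Y → hit
M → hit
D → hit
Page faults: 6.

6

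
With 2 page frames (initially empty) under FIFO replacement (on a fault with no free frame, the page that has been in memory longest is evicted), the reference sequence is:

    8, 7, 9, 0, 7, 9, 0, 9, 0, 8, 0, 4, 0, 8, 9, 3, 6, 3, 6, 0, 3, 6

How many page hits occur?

5

8 → miss, frames {8}
7 → miss, frames {8,7}
9 → miss, evict 8, frames {7,9}
0 → miss, evict 7, frames {9,0}
7 → miss, evict 9, frames {0,7}
9 → miss, evict 0, frames {7,9}
0 → miss, evict 7, frames {9,0}
9 → hit
0 → hit
8 → miss, evict 9, frames {0,8}
0 → hit
4 → miss, evict 0, frames {8,4}
0 → miss, evict 8, frames {4,0}
8 → miss, evict 4, frames {0,8}
9 → miss, evict 0, frames {8,9}
3 → miss, evict 8, frames {9,3}
6 → miss, evict 9, frames {3,6}
3 → hit
6 → hit
0 → miss, evict 3, frames {6,0}
3 → miss, evict 6, frames {0,3}
6 → miss, evict 0, frames {3,6}
Hits: 5.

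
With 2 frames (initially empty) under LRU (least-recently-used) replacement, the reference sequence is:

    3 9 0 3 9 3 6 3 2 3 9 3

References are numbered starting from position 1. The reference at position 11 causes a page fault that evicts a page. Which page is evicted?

pos 1: 3: miss, frames (3)
pos 2: 9: miss, frames (3 9)
pos 3: 0: miss, evict 3, frames (9 0)
pos 4: 3: miss, evict 9, frames (0 3)
pos 5: 9: miss, evict 0, frames (3 9)
pos 6: 3: hit
pos 7: 6: miss, evict 9, frames (3 6)
pos 8: 3: hit
pos 9: 2: miss, evict 6, frames (3 2)
pos 10: 3: hit
pos 11: 9: miss, evict 2, frames (3 9)
At position 11, page 2 is evicted.

2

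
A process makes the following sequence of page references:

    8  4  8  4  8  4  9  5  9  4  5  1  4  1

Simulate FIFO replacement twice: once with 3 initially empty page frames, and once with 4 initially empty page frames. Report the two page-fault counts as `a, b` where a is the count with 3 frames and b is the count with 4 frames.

6, 5

3 frames: F F . . . . F F . . . F F . → 6 faults.
4 frames: F F . . . . F F . . . F . . → 5 faults.
5 < 6: adding a frame reduced faults, as is typical.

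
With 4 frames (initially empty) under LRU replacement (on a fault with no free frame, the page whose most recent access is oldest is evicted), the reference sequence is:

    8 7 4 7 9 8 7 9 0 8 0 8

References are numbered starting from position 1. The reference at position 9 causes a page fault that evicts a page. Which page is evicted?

pos 1: 8: miss, frames {8}
pos 2: 7: miss, frames {8,7}
pos 3: 4: miss, frames {8,7,4}
pos 4: 7: hit
pos 5: 9: miss, frames {8,4,7,9}
pos 6: 8: hit
pos 7: 7: hit
pos 8: 9: hit
pos 9: 0: miss, evict 4, frames {8,7,9,0}
At position 9, page 4 is evicted.

4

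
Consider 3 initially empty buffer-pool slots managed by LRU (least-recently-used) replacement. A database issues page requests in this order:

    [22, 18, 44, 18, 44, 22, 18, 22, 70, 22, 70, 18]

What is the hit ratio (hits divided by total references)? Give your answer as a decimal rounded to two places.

0.67

22: miss, frames (22)
18: miss, frames (22 18)
44: miss, frames (22 18 44)
18: hit
44: hit
22: hit
18: hit
22: hit
70: miss, evict 44, frames (18 22 70)
22: hit
70: hit
18: hit
Hits: 8 of 12 references → 8/12 = 0.6667.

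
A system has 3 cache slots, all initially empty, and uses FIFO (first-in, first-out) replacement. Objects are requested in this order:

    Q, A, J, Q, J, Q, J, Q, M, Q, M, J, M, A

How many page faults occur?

Q -> miss, frames {Q}
A -> miss, frames {Q,A}
J -> miss, frames {Q,A,J}
Q -> hit
J -> hit
Q -> hit
J -> hit
Q -> hit
M -> miss, evict Q, frames {A,J,M}
Q -> miss, evict A, frames {J,M,Q}
M -> hit
J -> hit
M -> hit
A -> miss, evict J, frames {M,Q,A}
Page faults: 6.

6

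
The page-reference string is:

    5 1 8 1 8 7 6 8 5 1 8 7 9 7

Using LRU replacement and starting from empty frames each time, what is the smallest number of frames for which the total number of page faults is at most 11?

2

f=1: 14 faults
f=2: 11 faults
f=3: 9 faults
f=4: 9 faults
f=5: 6 faults
f=6: 6 faults
Smallest f with faults ≤ 11 is 2.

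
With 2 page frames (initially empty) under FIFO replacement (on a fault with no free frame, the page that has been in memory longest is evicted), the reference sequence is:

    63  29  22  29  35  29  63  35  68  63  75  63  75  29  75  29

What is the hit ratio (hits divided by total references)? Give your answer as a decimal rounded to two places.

0.31

63: miss, frames [63]
29: miss, frames [63, 29]
22: miss, evict 63, frames [29, 22]
29: hit
35: miss, evict 29, frames [22, 35]
29: miss, evict 22, frames [35, 29]
63: miss, evict 35, frames [29, 63]
35: miss, evict 29, frames [63, 35]
68: miss, evict 63, frames [35, 68]
63: miss, evict 35, frames [68, 63]
75: miss, evict 68, frames [63, 75]
63: hit
75: hit
29: miss, evict 63, frames [75, 29]
75: hit
29: hit
Hits: 5 of 16 references → 5/16 = 0.3125.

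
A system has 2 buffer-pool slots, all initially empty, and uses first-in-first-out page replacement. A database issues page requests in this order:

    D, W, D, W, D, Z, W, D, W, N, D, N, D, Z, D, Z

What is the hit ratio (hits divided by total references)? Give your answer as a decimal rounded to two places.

0.50

D: miss, frames {D}
W: miss, frames {D,W}
D: hit
W: hit
D: hit
Z: miss, evict D, frames {W,Z}
W: hit
D: miss, evict W, frames {Z,D}
W: miss, evict Z, frames {D,W}
N: miss, evict D, frames {W,N}
D: miss, evict W, frames {N,D}
N: hit
D: hit
Z: miss, evict N, frames {D,Z}
D: hit
Z: hit
Hits: 8 of 16 references → 8/16 = 0.5000.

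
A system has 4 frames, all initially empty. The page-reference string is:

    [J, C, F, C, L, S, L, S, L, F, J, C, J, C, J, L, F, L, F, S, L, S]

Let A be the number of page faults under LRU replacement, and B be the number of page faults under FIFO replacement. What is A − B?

Under LRU: F F F . F F . . . . F F . . . . . . . F . . → 8 faults.
Under FIFO: F F F . F F . . . . F F . . . . F F . F . . → 10 faults.
A − B = 8 − 10 = -2.

-2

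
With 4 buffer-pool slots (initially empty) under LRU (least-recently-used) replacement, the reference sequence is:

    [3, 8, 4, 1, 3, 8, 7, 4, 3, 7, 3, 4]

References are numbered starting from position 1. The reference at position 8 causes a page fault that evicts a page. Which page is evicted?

1

pos 1: 3 -> fault, frames [3]
pos 2: 8 -> fault, frames [3, 8]
pos 3: 4 -> fault, frames [3, 8, 4]
pos 4: 1 -> fault, frames [3, 8, 4, 1]
pos 5: 3 -> hit
pos 6: 8 -> hit
pos 7: 7 -> fault, evict 4, frames [1, 3, 8, 7]
pos 8: 4 -> fault, evict 1, frames [3, 8, 7, 4]
At position 8, page 1 is evicted.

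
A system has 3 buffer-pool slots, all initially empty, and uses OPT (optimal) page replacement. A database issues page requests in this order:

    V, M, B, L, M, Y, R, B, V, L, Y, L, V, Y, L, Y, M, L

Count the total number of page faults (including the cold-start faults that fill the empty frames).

9

V -> fault, frames {V}
M -> fault, frames {V,M}
B -> fault, frames {V,M,B}
L -> fault, evict V, frames {M,B,L}
M -> hit
Y -> fault, evict M, frames {B,L,Y}
R -> fault, evict Y, frames {B,L,R}
B -> hit
V -> fault, evict R, frames {B,L,V}
L -> hit
Y -> fault, evict B, frames {L,V,Y}
L -> hit
V -> hit
Y -> hit
L -> hit
Y -> hit
M -> fault, evict Y, frames {L,V,M}
L -> hit
Page faults: 9.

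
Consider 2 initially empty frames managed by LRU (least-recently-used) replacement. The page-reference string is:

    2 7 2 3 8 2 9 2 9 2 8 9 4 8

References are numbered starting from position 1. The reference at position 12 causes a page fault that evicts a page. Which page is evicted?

pos 1: 2 → miss, frames {2}
pos 2: 7 → miss, frames {2,7}
pos 3: 2 → hit
pos 4: 3 → miss, evict 7, frames {2,3}
pos 5: 8 → miss, evict 2, frames {3,8}
pos 6: 2 → miss, evict 3, frames {8,2}
pos 7: 9 → miss, evict 8, frames {2,9}
pos 8: 2 → hit
pos 9: 9 → hit
pos 10: 2 → hit
pos 11: 8 → miss, evict 9, frames {2,8}
pos 12: 9 → miss, evict 2, frames {8,9}
At position 12, page 2 is evicted.

2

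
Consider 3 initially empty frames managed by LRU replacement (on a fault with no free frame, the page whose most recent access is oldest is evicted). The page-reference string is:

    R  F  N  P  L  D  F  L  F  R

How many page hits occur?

R -> fault, frames {R}
F -> fault, frames {R,F}
N -> fault, frames {R,F,N}
P -> fault, evict R, frames {F,N,P}
L -> fault, evict F, frames {N,P,L}
D -> fault, evict N, frames {P,L,D}
F -> fault, evict P, frames {L,D,F}
L -> hit
F -> hit
R -> fault, evict D, frames {L,F,R}
Hits: 2.

2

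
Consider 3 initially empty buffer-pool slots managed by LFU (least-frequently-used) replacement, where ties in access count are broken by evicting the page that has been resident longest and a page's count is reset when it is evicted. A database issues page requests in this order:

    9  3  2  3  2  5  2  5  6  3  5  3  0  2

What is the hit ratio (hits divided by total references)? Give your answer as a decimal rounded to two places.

9 -> miss, frames {9}
3 -> miss, frames {9,3}
2 -> miss, frames {9,3,2}
3 -> hit
2 -> hit
5 -> miss, evict 9, frames {3,2,5}
2 -> hit
5 -> hit
6 -> miss, evict 3, frames {2,5,6}
3 -> miss, evict 6, frames {2,5,3}
5 -> hit
3 -> hit
0 -> miss, evict 3, frames {2,5,0}
2 -> hit
Hits: 7 of 14 references → 7/14 = 0.5000.

0.50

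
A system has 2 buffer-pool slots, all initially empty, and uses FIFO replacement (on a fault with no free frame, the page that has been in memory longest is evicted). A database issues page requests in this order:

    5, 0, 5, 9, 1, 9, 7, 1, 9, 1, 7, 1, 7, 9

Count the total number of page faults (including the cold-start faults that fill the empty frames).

5: fault, frames {5}
0: fault, frames {5,0}
5: hit
9: fault, evict 5, frames {0,9}
1: fault, evict 0, frames {9,1}
9: hit
7: fault, evict 9, frames {1,7}
1: hit
9: fault, evict 1, frames {7,9}
1: fault, evict 7, frames {9,1}
7: fault, evict 9, frames {1,7}
1: hit
7: hit
9: fault, evict 1, frames {7,9}
Page faults: 9.

9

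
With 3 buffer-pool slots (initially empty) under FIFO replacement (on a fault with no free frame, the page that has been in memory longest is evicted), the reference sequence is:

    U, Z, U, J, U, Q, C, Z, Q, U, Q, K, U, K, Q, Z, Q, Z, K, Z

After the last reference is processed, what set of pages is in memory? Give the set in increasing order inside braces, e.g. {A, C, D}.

U -> miss, frames [U]
Z -> miss, frames [U, Z]
U -> hit
J -> miss, frames [U, Z, J]
U -> hit
Q -> miss, evict U, frames [Z, J, Q]
C -> miss, evict Z, frames [J, Q, C]
Z -> miss, evict J, frames [Q, C, Z]
Q -> hit
U -> miss, evict Q, frames [C, Z, U]
Q -> miss, evict C, frames [Z, U, Q]
K -> miss, evict Z, frames [U, Q, K]
U -> hit
K -> hit
Q -> hit
Z -> miss, evict U, frames [Q, K, Z]
Q -> hit
Z -> hit
K -> hit
Z -> hit

{K, Q, Z}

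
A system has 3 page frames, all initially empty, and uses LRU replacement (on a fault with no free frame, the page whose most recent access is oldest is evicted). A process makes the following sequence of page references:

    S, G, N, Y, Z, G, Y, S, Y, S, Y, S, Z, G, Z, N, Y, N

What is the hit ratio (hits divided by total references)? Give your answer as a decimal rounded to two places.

0.39

S -> fault, frames (S)
G -> fault, frames (S G)
N -> fault, frames (S G N)
Y -> fault, evict S, frames (G N Y)
Z -> fault, evict G, frames (N Y Z)
G -> fault, evict N, frames (Y Z G)
Y -> hit
S -> fault, evict Z, frames (G Y S)
Y -> hit
S -> hit
Y -> hit
S -> hit
Z -> fault, evict G, frames (Y S Z)
G -> fault, evict Y, frames (S Z G)
Z -> hit
N -> fault, evict S, frames (G Z N)
Y -> fault, evict G, frames (Z N Y)
N -> hit
Hits: 7 of 18 references → 7/18 = 0.3889.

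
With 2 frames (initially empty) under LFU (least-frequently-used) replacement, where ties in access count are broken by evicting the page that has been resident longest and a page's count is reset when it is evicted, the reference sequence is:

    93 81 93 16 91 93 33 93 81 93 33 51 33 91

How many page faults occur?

10

93 → miss, frames {93}
81 → miss, frames {93,81}
93 → hit
16 → miss, evict 81, frames {93,16}
91 → miss, evict 16, frames {93,91}
93 → hit
33 → miss, evict 91, frames {93,33}
93 → hit
81 → miss, evict 33, frames {93,81}
93 → hit
33 → miss, evict 81, frames {93,33}
51 → miss, evict 33, frames {93,51}
33 → miss, evict 51, frames {93,33}
91 → miss, evict 33, frames {93,91}
Page faults: 10.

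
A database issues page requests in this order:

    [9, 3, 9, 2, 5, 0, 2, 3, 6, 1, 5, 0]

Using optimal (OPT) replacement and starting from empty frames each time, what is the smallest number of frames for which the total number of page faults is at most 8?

3

f=1: 12 faults
f=2: 9 faults
f=3: 8 faults
f=4: 7 faults
f=5: 7 faults
f=6: 7 faults
f=7: 7 faults
Smallest f with faults ≤ 8 is 3.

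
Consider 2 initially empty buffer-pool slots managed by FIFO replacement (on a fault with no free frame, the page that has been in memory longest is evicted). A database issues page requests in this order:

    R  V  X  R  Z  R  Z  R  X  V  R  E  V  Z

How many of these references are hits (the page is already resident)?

R: miss, frames {R}
V: miss, frames {R,V}
X: miss, evict R, frames {V,X}
R: miss, evict V, frames {X,R}
Z: miss, evict X, frames {R,Z}
R: hit
Z: hit
R: hit
X: miss, evict R, frames {Z,X}
V: miss, evict Z, frames {X,V}
R: miss, evict X, frames {V,R}
E: miss, evict V, frames {R,E}
V: miss, evict R, frames {E,V}
Z: miss, evict E, frames {V,Z}
Hits: 3.

3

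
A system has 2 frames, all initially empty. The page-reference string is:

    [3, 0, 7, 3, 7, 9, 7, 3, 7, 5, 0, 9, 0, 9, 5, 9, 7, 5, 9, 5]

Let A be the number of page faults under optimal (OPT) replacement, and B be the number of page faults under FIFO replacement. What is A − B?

-3

Under OPT: F F F . . F . F . F F F . . F . F . F . → 11 faults.
Under FIFO: F F F F . F F F . F F F . . F . F . F F → 14 faults.
A − B = 11 − 14 = -3.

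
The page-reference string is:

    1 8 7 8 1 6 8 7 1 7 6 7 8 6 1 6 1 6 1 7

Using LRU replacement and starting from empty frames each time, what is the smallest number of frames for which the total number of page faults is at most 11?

f=1: 20 faults
f=2: 13 faults
f=3: 10 faults
f=4: 4 faults
Smallest f with faults ≤ 11 is 3.

3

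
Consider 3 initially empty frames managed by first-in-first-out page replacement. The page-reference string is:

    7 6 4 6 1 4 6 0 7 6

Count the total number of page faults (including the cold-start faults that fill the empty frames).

7

7 → fault, frames (7)
6 → fault, frames (7 6)
4 → fault, frames (7 6 4)
6 → hit
1 → fault, evict 7, frames (6 4 1)
4 → hit
6 → hit
0 → fault, evict 6, frames (4 1 0)
7 → fault, evict 4, frames (1 0 7)
6 → fault, evict 1, frames (0 7 6)
Page faults: 7.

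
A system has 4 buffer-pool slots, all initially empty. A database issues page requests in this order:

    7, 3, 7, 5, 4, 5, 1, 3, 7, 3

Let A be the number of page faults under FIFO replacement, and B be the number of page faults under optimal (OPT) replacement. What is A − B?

2

Under FIFO: F F . F F . F . F F → 7 faults.
Under OPT: F F . F F . F . . . → 5 faults.
A − B = 7 − 5 = 2.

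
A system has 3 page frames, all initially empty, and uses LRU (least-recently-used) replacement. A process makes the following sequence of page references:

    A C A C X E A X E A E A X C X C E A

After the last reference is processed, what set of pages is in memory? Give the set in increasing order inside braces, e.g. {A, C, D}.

{A, C, E}

A → fault, frames [A]
C → fault, frames [A, C]
A → hit
C → hit
X → fault, frames [A, C, X]
E → fault, evict A, frames [C, X, E]
A → fault, evict C, frames [X, E, A]
X → hit
E → hit
A → hit
E → hit
A → hit
X → hit
C → fault, evict E, frames [A, X, C]
X → hit
C → hit
E → fault, evict A, frames [X, C, E]
A → fault, evict X, frames [C, E, A]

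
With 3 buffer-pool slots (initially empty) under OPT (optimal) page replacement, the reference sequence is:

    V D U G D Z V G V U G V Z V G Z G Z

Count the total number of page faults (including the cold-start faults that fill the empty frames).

7

V -> miss, frames (V)
D -> miss, frames (V D)
U -> miss, frames (V D U)
G -> miss, evict U, frames (V D G)
D -> hit
Z -> miss, evict D, frames (V G Z)
V -> hit
G -> hit
V -> hit
U -> miss, evict Z, frames (V G U)
G -> hit
V -> hit
Z -> miss, evict U, frames (V G Z)
V -> hit
G -> hit
Z -> hit
G -> hit
Z -> hit
Page faults: 7.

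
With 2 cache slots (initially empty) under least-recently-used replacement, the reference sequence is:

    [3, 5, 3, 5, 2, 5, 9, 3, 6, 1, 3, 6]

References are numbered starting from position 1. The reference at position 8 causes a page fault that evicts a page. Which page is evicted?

5

pos 1: 3: miss, frames {3}
pos 2: 5: miss, frames {3,5}
pos 3: 3: hit
pos 4: 5: hit
pos 5: 2: miss, evict 3, frames {5,2}
pos 6: 5: hit
pos 7: 9: miss, evict 2, frames {5,9}
pos 8: 3: miss, evict 5, frames {9,3}
At position 8, page 5 is evicted.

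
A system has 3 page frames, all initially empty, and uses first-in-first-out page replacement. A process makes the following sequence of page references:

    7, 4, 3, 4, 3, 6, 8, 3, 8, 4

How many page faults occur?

7 → fault, frames [7]
4 → fault, frames [7, 4]
3 → fault, frames [7, 4, 3]
4 → hit
3 → hit
6 → fault, evict 7, frames [4, 3, 6]
8 → fault, evict 4, frames [3, 6, 8]
3 → hit
8 → hit
4 → fault, evict 3, frames [6, 8, 4]
Page faults: 6.

6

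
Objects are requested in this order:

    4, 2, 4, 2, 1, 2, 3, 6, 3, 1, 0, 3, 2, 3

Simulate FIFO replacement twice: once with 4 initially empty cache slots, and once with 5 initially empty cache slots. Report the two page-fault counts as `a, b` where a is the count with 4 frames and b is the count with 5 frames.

4 frames: F F . . F . F F . . F . F . → 7 faults.
5 frames: F F . . F . F F . . F . . . → 6 faults.
6 < 7: adding a frame reduced faults, as is typical.

7, 6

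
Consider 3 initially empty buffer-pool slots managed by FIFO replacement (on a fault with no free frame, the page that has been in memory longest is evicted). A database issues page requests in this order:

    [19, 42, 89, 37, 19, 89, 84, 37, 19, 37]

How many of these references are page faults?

19 → fault, frames [19]
42 → fault, frames [19, 42]
89 → fault, frames [19, 42, 89]
37 → fault, evict 19, frames [42, 89, 37]
19 → fault, evict 42, frames [89, 37, 19]
89 → hit
84 → fault, evict 89, frames [37, 19, 84]
37 → hit
19 → hit
37 → hit
Page faults: 6.

6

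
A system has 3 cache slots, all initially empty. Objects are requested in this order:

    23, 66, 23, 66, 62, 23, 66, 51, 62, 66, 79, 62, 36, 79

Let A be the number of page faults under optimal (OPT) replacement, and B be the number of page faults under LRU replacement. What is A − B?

-1

Under OPT: F F . . F . . F . . F . F . → 6 faults.
Under LRU: F F . . F . . F F . F . F . → 7 faults.
A − B = 6 − 7 = -1.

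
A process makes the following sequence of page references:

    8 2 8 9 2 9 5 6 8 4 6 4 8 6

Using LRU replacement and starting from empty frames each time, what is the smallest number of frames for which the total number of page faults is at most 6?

f=1: 14 faults
f=2: 11 faults
f=3: 7 faults
f=4: 7 faults
f=5: 6 faults
f=6: 6 faults
Smallest f with faults ≤ 6 is 5.

5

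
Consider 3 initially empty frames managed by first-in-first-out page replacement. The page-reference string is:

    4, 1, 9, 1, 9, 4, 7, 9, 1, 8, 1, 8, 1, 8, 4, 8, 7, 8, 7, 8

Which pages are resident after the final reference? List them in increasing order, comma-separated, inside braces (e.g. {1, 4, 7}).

{4, 7, 8}

4 -> fault, frames (4)
1 -> fault, frames (4 1)
9 -> fault, frames (4 1 9)
1 -> hit
9 -> hit
4 -> hit
7 -> fault, evict 4, frames (1 9 7)
9 -> hit
1 -> hit
8 -> fault, evict 1, frames (9 7 8)
1 -> fault, evict 9, frames (7 8 1)
8 -> hit
1 -> hit
8 -> hit
4 -> fault, evict 7, frames (8 1 4)
8 -> hit
7 -> fault, evict 8, frames (1 4 7)
8 -> fault, evict 1, frames (4 7 8)
7 -> hit
8 -> hit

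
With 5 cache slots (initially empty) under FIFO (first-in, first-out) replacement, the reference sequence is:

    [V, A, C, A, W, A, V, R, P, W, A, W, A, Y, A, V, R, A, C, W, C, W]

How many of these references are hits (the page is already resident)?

V → miss, frames {V}
A → miss, frames {V,A}
C → miss, frames {V,A,C}
A → hit
W → miss, frames {V,A,C,W}
A → hit
V → hit
R → miss, frames {V,A,C,W,R}
P → miss, evict V, frames {A,C,W,R,P}
W → hit
A → hit
W → hit
A → hit
Y → miss, evict A, frames {C,W,R,P,Y}
A → miss, evict C, frames {W,R,P,Y,A}
V → miss, evict W, frames {R,P,Y,A,V}
R → hit
A → hit
C → miss, evict R, frames {P,Y,A,V,C}
W → miss, evict P, frames {Y,A,V,C,W}
C → hit
W → hit
Hits: 11.

11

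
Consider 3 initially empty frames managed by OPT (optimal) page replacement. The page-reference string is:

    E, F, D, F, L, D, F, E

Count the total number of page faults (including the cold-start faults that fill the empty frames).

5

E: fault, frames {E}
F: fault, frames {E,F}
D: fault, frames {E,F,D}
F: hit
L: fault, evict E, frames {F,D,L}
D: hit
F: hit
E: fault, evict L, frames {F,D,E}
Page faults: 5.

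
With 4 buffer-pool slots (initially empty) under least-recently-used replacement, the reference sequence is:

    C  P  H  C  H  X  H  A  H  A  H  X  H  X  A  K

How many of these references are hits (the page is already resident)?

C → fault, frames [C]
P → fault, frames [C, P]
H → fault, frames [C, P, H]
C → hit
H → hit
X → fault, frames [P, C, H, X]
H → hit
A → fault, evict P, frames [C, X, H, A]
H → hit
A → hit
H → hit
X → hit
H → hit
X → hit
A → hit
K → fault, evict C, frames [H, X, A, K]
Hits: 10.

10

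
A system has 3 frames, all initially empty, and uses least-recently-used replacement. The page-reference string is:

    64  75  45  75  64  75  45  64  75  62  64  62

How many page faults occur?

4

64 -> miss, frames (64)
75 -> miss, frames (64 75)
45 -> miss, frames (64 75 45)
75 -> hit
64 -> hit
75 -> hit
45 -> hit
64 -> hit
75 -> hit
62 -> miss, evict 45, frames (64 75 62)
64 -> hit
62 -> hit
Page faults: 4.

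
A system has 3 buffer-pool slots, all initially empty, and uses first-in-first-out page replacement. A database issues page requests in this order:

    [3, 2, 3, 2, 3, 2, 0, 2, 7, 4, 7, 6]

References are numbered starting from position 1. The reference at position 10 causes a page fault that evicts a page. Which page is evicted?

pos 1: 3 → fault, frames [3]
pos 2: 2 → fault, frames [3, 2]
pos 3: 3 → hit
pos 4: 2 → hit
pos 5: 3 → hit
pos 6: 2 → hit
pos 7: 0 → fault, frames [3, 2, 0]
pos 8: 2 → hit
pos 9: 7 → fault, evict 3, frames [2, 0, 7]
pos 10: 4 → fault, evict 2, frames [0, 7, 4]
At position 10, page 2 is evicted.

2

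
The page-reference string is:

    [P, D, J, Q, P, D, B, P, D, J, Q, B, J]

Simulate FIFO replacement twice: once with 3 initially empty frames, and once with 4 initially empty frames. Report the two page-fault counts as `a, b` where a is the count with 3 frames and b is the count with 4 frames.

9, 10

3 frames: F F F F F F F . . F F . . → 9 faults.
4 frames: F F F F . . F F F F F F . → 10 faults.
10 > 9: adding a frame increased faults — Belady's anomaly.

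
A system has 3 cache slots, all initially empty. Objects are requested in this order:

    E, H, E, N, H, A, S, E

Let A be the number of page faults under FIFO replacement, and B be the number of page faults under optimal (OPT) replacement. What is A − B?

1

Under FIFO: F F . F . F F F → 6 faults.
Under OPT: F F . F . F F . → 5 faults.
A − B = 6 − 5 = 1.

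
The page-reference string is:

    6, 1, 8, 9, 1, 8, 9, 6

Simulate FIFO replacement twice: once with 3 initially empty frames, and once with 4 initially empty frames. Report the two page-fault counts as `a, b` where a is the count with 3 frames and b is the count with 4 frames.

3 frames: F F F F . . . F → 5 faults.
4 frames: F F F F . . . . → 4 faults.
4 < 5: adding a frame reduced faults, as is typical.

5, 4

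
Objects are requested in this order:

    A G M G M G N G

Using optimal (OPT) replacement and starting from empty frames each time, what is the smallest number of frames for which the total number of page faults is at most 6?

f=1: 8 faults
f=2: 4 faults
f=3: 4 faults
f=4: 4 faults
Smallest f with faults ≤ 6 is 2.

2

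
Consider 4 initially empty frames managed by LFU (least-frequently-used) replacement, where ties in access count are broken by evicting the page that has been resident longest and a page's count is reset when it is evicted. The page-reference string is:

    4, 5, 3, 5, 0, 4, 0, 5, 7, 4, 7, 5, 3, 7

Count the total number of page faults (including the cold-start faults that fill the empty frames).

4: fault, frames [4]
5: fault, frames [4, 5]
3: fault, frames [4, 5, 3]
5: hit
0: fault, frames [4, 5, 3, 0]
4: hit
0: hit
5: hit
7: fault, evict 3, frames [4, 5, 0, 7]
4: hit
7: hit
5: hit
3: fault, evict 0, frames [4, 5, 7, 3]
7: hit
Page faults: 6.

6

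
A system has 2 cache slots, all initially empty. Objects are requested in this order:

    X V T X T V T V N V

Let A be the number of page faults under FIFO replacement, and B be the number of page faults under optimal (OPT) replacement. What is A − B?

3

Under FIFO: F F F F . F F . F F → 8 faults.
Under OPT: F F F . . F . . F . → 5 faults.
A − B = 8 − 5 = 3.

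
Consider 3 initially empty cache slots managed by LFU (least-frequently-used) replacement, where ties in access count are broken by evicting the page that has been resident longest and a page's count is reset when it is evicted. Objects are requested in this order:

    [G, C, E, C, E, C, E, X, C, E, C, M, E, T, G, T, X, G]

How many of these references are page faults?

10

G -> miss, frames (G)
C -> miss, frames (G C)
E -> miss, frames (G C E)
C -> hit
E -> hit
C -> hit
E -> hit
X -> miss, evict G, frames (C E X)
C -> hit
E -> hit
C -> hit
M -> miss, evict X, frames (C E M)
E -> hit
T -> miss, evict M, frames (C E T)
G -> miss, evict T, frames (C E G)
T -> miss, evict G, frames (C E T)
X -> miss, evict T, frames (C E X)
G -> miss, evict X, frames (C E G)
Page faults: 10.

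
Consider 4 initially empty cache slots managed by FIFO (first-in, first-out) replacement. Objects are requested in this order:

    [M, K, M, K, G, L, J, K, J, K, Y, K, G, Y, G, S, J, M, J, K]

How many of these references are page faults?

12

M: fault, frames [M]
K: fault, frames [M, K]
M: hit
K: hit
G: fault, frames [M, K, G]
L: fault, frames [M, K, G, L]
J: fault, evict M, frames [K, G, L, J]
K: hit
J: hit
K: hit
Y: fault, evict K, frames [G, L, J, Y]
K: fault, evict G, frames [L, J, Y, K]
G: fault, evict L, frames [J, Y, K, G]
Y: hit
G: hit
S: fault, evict J, frames [Y, K, G, S]
J: fault, evict Y, frames [K, G, S, J]
M: fault, evict K, frames [G, S, J, M]
J: hit
K: fault, evict G, frames [S, J, M, K]
Page faults: 12.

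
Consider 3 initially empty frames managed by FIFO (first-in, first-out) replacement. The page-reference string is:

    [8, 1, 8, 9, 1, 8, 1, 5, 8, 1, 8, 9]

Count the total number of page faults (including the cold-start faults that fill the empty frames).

8 -> miss, frames (8)
1 -> miss, frames (8 1)
8 -> hit
9 -> miss, frames (8 1 9)
1 -> hit
8 -> hit
1 -> hit
5 -> miss, evict 8, frames (1 9 5)
8 -> miss, evict 1, frames (9 5 8)
1 -> miss, evict 9, frames (5 8 1)
8 -> hit
9 -> miss, evict 5, frames (8 1 9)
Page faults: 7.

7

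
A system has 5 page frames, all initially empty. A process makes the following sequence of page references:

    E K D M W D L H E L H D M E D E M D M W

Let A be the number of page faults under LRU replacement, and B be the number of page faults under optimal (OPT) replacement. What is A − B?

2

Under LRU: F F F F F . F F F . . . F . . . . . . F → 10 faults.
Under OPT: F F F F F . F F . . . . . . . . . . . F → 8 faults.
A − B = 10 − 8 = 2.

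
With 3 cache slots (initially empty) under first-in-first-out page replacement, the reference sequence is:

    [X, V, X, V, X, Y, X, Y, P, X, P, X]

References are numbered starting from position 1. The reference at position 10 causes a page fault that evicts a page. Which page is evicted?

pos 1: X -> fault, frames (X)
pos 2: V -> fault, frames (X V)
pos 3: X -> hit
pos 4: V -> hit
pos 5: X -> hit
pos 6: Y -> fault, frames (X V Y)
pos 7: X -> hit
pos 8: Y -> hit
pos 9: P -> fault, evict X, frames (V Y P)
pos 10: X -> fault, evict V, frames (Y P X)
At position 10, page V is evicted.

V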